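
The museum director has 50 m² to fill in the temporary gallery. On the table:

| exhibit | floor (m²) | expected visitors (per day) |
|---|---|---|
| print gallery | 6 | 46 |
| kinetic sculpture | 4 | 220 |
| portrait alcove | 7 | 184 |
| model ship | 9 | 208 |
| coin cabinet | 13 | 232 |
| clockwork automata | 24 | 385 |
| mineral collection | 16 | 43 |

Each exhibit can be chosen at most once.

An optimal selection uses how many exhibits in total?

Best achievable expected visitors is 1045.
For example kinetic sculpture + model ship + coin cabinet + clockwork automata achieves it, using 50 m².
All optima have 4 exhibits.

4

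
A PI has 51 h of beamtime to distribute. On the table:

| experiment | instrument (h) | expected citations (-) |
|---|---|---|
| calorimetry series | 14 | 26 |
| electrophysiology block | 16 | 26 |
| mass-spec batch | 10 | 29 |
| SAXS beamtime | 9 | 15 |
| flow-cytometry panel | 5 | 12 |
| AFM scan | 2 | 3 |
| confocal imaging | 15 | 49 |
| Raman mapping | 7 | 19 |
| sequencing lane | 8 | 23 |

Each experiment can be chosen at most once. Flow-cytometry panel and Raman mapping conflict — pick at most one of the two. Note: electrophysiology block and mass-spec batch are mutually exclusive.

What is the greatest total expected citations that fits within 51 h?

138

Best packing: mass-spec batch + SAXS beamtime + AFM scan + confocal imaging + Raman mapping + sequencing lane — 51 h, 138 total.
Next best is mass-spec batch + SAXS beamtime + confocal imaging + Raman mapping + sequencing lane at 135 (49 h) — short by 3.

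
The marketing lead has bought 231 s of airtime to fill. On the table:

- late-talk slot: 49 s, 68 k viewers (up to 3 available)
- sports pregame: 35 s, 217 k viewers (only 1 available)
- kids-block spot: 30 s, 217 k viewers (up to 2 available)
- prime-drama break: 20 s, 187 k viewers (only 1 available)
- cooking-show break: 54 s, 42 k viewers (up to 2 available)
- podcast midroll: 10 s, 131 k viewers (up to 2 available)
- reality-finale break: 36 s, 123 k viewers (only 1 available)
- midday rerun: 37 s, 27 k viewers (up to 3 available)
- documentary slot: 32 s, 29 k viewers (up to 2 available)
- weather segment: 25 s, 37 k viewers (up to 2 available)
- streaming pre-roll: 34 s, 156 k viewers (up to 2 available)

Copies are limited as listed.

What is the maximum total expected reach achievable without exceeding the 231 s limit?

The ratio ordering already packs tightly: sports pregame + 2×kids-block spot + prime-drama break + 2×podcast midroll + weather segment + 2×streaming pre-roll, 228 s, 1449.

1449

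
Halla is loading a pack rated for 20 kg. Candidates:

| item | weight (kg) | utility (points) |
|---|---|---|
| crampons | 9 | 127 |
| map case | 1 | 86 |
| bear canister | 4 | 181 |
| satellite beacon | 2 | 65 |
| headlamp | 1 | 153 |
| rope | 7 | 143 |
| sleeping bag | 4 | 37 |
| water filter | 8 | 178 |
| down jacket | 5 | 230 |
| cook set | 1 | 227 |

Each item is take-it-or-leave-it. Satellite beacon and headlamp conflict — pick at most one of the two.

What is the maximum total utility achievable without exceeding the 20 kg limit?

Best packing: map case + bear canister + headlamp + water filter + down jacket + cook set — 20 kg, 1055 total.
No other feasible combination exceeds 1055.

1055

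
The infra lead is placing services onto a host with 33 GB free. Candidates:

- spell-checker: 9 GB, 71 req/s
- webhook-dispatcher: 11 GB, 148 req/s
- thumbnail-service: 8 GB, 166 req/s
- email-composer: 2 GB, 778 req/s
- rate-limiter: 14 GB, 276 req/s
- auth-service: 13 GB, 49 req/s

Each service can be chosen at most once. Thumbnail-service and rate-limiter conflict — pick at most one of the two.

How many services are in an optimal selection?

3

Optimal total is 1202.
webhook-dispatcher + email-composer + rate-limiter hits 1202 at 27 GB.
Every optimal selection uses 3 services.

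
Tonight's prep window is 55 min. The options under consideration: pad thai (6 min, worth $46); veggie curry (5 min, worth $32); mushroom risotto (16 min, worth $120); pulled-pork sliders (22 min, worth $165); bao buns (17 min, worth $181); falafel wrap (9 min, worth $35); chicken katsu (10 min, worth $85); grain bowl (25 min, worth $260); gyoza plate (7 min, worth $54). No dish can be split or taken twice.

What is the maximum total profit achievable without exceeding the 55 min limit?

Filling by ratio: bao buns + chicken katsu + grain bowl for 526, with 3 min left unused.
The 10 min tied up in chicken katsu is better spent on pad thai + gyoza plate — total rises to 541 (55 min).

541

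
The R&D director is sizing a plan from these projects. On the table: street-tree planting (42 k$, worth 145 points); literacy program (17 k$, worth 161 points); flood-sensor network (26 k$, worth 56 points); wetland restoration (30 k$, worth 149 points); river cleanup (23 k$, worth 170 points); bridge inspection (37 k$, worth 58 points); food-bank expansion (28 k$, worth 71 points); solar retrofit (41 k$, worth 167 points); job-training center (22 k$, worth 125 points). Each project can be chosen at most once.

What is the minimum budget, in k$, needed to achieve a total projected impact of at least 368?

62

Need the lightest bundle worth ≥ 368.
literacy program + river cleanup + job-training center reaches 456 using 62 k$.
Below 62 k$ the best achievable stays under 368.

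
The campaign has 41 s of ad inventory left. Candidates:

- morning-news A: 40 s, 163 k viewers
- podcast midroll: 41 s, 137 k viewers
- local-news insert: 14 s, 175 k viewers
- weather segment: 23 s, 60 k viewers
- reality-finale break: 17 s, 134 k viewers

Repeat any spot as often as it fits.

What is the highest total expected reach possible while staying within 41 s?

The ratio ordering already packs tightly: 2×local-news insert, 28 s, 350.
The spare 13 s is too small for any remaining spot, and no exchange beats 350.

350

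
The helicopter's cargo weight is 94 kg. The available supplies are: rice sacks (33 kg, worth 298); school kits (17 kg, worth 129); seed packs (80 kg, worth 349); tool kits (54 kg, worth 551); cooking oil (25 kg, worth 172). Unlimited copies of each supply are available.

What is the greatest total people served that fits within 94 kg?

849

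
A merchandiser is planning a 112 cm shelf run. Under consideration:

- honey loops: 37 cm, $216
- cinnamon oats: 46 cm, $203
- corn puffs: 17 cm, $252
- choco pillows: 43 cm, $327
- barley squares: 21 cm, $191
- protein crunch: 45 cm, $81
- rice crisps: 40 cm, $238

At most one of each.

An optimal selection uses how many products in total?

The maximum weekly sales within 112 cm is 817.
For example corn puffs + choco pillows + rice crisps achieves it, using 100 cm.
Any selection reaching 817 contains exactly 3 products.

3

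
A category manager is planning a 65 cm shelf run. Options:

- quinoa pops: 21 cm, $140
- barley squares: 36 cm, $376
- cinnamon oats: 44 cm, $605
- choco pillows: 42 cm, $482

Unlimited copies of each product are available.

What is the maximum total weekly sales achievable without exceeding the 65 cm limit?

745

The ratio ordering already packs tightly: quinoa pops + cinnamon oats, 65 cm, 745.
Nothing else within 65 cm beats 745.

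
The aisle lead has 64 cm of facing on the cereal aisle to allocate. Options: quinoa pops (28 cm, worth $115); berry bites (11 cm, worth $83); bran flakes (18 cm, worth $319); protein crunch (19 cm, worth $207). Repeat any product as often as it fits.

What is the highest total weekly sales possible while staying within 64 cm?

957

The ratio ordering already packs tightly: 3×bran flakes, 54 cm, 957.
No other feasible combination exceeds 957.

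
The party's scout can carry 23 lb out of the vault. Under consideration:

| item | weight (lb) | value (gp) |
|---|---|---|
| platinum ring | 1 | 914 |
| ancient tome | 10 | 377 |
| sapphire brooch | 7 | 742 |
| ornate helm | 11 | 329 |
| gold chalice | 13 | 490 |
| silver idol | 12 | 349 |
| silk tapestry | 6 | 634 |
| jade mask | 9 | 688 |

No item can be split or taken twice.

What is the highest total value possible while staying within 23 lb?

2978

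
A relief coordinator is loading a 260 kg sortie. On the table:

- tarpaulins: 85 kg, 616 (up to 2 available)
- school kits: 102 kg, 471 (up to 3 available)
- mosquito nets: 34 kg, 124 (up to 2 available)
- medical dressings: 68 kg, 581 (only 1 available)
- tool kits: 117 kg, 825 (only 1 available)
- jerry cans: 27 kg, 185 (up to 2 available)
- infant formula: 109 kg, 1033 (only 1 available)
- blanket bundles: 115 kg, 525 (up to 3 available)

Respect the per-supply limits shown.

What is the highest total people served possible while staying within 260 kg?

A density-first pass picks medical dressings + 2×jerry cans + infant formula — 1984 at 231 kg.
The 95 kg tied up in medical dressings and jerry cans is better spent on tool kits — total rises to 2043 (253 kg).
No other feasible combination exceeds 2043.

2043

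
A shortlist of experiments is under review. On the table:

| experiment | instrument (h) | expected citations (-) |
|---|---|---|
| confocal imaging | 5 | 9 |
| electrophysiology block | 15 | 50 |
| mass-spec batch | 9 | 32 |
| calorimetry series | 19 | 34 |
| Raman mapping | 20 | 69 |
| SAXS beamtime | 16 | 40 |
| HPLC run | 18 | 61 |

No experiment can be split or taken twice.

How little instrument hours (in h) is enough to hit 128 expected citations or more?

38

Minimise h subject to total expected citations ≥ 128.
Raman mapping + HPLC run reaches 130 using 38 h.
No combination under 38 h hits 128.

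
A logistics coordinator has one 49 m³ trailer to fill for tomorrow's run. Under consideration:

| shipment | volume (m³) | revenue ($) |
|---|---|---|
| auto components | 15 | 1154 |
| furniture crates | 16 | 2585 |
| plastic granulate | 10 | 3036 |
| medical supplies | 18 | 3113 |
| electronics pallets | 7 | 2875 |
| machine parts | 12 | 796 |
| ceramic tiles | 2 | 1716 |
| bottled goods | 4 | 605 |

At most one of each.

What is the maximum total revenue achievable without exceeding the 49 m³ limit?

Filling by ratio: plastic granulate + medical supplies + electronics pallets + ceramic tiles + bottled goods for 11345, with 8 m³ left unused.
Replace bottled goods with machine parts: the trade gains 191 net, giving 11536 at 49 m³.

11536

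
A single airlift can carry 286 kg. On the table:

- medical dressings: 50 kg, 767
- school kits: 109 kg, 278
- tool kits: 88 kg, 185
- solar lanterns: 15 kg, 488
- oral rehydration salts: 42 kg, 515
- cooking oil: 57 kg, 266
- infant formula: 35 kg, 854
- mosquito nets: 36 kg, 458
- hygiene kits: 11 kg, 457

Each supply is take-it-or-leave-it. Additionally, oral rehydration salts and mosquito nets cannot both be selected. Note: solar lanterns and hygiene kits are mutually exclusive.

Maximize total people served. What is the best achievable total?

Best packing: medical dressings + tool kits + oral rehydration salts + cooking oil + infant formula + hygiene kits — 283 kg, 3044 total.
The closest alternative, medical dressings + tool kits + solar lanterns + cooking oil + infant formula + mosquito nets, reaches only 3018.

3044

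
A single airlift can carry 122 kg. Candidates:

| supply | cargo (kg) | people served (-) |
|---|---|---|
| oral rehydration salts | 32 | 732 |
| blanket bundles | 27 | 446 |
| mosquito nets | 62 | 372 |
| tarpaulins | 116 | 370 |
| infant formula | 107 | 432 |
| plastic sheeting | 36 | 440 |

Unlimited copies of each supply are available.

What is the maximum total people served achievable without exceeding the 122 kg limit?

Density check — oral rehydration salts 22.88, blanket bundles 16.52, plastic sheeting 12.22 are the best per kg.
Greedy by ratio would take 3×oral rehydration salts: 96 kg used, total 2196.
Dropping oral rehydration salts frees 32 kg; slotting in 2×blanket bundles (54 kg) lifts the total to 2356 at 118 kg.
Nothing else within 122 kg beats 2356.

2356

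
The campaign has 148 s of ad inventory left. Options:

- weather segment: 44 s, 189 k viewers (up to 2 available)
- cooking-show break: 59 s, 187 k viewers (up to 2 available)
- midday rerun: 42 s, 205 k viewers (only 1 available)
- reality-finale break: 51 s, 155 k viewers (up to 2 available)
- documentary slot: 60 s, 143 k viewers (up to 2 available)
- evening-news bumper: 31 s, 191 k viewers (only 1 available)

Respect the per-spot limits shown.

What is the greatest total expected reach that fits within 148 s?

585

Ranking by ratio (expected reach/s): evening-news bumper 6.16, midday rerun 4.88, weather segment 4.30, cooking-show break 3.17.
Taking weather segment + midday rerun + evening-news bumper: 117 s used, 585 in expected reach.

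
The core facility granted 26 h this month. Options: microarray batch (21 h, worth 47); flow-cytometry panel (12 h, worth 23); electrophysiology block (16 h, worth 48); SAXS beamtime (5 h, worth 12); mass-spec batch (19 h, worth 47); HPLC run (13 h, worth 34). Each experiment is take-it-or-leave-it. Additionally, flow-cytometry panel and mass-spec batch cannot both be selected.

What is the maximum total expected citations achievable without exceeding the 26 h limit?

Ranking by ratio (expected citations/h): electrophysiology block 3.00, HPLC run 2.62, mass-spec batch 2.47, SAXS beamtime 2.40.
Taking electrophysiology block + SAXS beamtime: 21 h used, 60 in expected citations.

60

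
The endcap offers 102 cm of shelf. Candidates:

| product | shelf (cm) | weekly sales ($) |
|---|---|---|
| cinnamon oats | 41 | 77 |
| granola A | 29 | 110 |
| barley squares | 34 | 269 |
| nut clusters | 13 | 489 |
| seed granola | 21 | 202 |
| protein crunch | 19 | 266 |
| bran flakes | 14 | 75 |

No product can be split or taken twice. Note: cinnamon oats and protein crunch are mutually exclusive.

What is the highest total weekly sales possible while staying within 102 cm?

1301

Ranking by ratio (weekly sales/cm): nut clusters 37.62, protein crunch 14.00, seed granola 9.62.
Taking barley squares + nut clusters + seed granola + protein crunch + bran flakes: 101 cm used, 1301 in weekly sales.
The closest alternative, barley squares + nut clusters + seed granola + protein crunch, reaches only 1226.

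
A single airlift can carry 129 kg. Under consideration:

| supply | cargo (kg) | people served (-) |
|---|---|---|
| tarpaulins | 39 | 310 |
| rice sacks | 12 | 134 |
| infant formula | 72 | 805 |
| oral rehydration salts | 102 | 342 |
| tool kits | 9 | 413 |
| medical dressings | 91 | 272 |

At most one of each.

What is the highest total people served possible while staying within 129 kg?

1528

The ratio heuristic lands on rice sacks + infant formula + tool kits (1352) but leaves 36 kg idle.
Dropping rice sacks frees 12 kg; slotting in tarpaulins (39 kg) lifts the total to 1528 at 120 kg.
Runner-up rice sacks + infant formula + tool kits tops out at 1352.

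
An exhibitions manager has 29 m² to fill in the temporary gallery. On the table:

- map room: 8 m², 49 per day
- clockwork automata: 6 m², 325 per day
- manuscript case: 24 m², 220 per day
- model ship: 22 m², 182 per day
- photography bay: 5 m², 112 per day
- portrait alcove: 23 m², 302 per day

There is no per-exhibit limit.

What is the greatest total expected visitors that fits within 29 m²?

1412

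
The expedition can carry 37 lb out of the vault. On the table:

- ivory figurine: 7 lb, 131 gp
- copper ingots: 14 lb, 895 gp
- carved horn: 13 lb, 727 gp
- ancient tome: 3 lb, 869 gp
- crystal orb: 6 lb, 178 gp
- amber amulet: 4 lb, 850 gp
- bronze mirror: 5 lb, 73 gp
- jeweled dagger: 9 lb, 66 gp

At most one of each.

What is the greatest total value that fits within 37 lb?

3341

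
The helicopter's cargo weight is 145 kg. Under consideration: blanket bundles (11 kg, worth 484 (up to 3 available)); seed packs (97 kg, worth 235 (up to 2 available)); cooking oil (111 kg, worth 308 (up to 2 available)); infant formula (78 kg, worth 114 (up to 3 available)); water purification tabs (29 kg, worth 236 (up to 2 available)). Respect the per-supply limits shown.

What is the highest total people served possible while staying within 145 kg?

1924

The ratio ordering already packs tightly: 3×blanket bundles + 2×water purification tabs, 91 kg, 1924.
The spare 54 kg is too small for any remaining supply, and no exchange beats 1924.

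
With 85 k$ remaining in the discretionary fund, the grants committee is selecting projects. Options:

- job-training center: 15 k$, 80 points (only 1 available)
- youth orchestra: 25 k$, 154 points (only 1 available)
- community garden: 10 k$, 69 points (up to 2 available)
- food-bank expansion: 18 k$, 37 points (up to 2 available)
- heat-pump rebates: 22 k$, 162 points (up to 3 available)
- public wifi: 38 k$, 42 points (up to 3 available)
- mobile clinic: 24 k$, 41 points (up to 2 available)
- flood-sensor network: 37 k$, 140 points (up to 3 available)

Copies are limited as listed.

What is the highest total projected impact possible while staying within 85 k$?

566

Density check — heat-pump rebates 7.36, community garden 6.90, youth orchestra 6.16, job-training center 5.33 are the best per k$.
Greedy by ratio would take community garden + 3×heat-pump rebates: 76 k$ used, total 555.
Replace community garden with job-training center: the trade gains 11 net, giving 566 at 81 k$.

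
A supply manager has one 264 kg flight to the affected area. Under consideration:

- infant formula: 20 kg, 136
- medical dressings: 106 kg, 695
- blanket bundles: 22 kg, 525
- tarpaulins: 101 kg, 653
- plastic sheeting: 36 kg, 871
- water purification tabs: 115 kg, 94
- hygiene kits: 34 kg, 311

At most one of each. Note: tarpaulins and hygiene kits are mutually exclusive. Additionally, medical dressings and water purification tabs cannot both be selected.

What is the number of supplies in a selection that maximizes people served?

The maximum people served within 264 kg is 2538.
One optimal bundle: infant formula + medical dressings + blanket bundles + plastic sheeting + hygiene kits (218 kg).
All optima have 5 supplies.

5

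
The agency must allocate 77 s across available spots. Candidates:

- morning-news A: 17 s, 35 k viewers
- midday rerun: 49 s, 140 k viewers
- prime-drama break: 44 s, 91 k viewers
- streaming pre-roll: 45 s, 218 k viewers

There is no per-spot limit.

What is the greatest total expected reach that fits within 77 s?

253

Taking morning-news A + streaming pre-roll: 62 s used, 253 in expected reach.
Nothing else within 77 s beats 253.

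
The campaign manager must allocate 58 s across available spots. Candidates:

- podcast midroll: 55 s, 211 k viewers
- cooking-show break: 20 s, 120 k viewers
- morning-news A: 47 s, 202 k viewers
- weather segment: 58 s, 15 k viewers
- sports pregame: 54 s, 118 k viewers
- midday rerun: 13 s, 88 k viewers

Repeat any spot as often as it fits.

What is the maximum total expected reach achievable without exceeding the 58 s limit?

352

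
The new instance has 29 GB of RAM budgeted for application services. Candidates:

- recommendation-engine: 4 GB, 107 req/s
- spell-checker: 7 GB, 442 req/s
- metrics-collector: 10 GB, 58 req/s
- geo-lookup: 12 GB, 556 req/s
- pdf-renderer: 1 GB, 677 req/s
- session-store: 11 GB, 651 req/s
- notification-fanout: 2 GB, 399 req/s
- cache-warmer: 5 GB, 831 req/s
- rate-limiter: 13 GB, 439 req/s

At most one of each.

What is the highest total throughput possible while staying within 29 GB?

3000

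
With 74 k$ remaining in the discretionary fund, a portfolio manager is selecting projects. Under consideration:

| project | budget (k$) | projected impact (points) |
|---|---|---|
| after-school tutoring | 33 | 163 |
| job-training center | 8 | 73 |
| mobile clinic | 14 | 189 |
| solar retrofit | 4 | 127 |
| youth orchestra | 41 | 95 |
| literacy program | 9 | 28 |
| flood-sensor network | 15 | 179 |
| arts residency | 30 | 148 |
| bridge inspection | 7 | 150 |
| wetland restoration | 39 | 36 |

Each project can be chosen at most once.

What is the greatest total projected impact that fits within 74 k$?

Density check — solar retrofit 31.75, bridge inspection 21.43, mobile clinic 13.50, flood-sensor network 11.93 are the best per k$.
Greedy by ratio would take job-training center + mobile clinic + solar retrofit + literacy program + flood-sensor network + bridge inspection: 57 k$ used, total 746.
Replace job-training center and literacy program with after-school tutoring: the trade gains 62 net, giving 808 at 73 k$.
Runner-up mobile clinic + solar retrofit + flood-sensor network + arts residency + bridge inspection tops out at 793.

808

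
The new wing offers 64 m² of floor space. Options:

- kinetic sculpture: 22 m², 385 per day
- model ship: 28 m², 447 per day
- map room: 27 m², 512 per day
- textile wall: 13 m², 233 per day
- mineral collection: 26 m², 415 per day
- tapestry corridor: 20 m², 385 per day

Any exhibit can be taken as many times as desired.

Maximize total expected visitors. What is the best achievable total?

1155

Taking 2×kinetic sculpture + tapestry corridor: 64 m² used, 1155 in expected visitors.
Every other selection either busts 64 m² or fails to beat 1155.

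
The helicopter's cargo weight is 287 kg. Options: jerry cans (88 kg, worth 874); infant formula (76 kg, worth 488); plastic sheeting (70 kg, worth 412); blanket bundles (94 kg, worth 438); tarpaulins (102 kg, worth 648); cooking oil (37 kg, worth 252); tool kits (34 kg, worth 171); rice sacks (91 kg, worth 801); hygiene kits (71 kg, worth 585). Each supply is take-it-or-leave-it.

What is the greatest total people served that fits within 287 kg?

By people served per kg: jerry cans 9.93, rice sacks 8.80, hygiene kits 8.24 lead.
The ratio ordering already packs tightly: jerry cans + cooking oil + rice sacks + hygiene kits, 287 kg, 2512.

2512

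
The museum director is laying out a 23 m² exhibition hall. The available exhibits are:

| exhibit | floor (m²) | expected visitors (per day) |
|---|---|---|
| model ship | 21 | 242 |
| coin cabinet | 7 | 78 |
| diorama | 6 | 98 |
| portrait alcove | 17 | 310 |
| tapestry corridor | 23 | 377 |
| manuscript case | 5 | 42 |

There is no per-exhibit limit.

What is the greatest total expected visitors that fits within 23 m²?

408

Diorama + portrait alcove uses 23 of the 23 m² and totals 408.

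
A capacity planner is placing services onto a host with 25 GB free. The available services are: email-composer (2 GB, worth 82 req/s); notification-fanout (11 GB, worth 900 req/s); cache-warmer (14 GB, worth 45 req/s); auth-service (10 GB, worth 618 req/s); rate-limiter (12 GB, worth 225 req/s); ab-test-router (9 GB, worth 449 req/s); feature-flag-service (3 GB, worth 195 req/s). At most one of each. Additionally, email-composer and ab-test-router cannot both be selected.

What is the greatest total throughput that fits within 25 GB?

1713

The ratio ordering already packs tightly: notification-fanout + auth-service + feature-flag-service, 24 GB, 1713.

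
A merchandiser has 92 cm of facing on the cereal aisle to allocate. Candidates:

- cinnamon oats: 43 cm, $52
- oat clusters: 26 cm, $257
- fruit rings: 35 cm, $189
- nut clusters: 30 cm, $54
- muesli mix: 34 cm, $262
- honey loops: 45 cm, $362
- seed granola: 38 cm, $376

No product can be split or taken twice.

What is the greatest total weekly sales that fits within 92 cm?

738

Density check — seed granola 9.89, oat clusters 9.88, honey loops 8.04 are the best per cm.
A density-first pass picks oat clusters + seed granola — 633 at 64 cm.
Dropping oat clusters frees 26 cm; slotting in honey loops (45 cm) lifts the total to 738 at 83 cm.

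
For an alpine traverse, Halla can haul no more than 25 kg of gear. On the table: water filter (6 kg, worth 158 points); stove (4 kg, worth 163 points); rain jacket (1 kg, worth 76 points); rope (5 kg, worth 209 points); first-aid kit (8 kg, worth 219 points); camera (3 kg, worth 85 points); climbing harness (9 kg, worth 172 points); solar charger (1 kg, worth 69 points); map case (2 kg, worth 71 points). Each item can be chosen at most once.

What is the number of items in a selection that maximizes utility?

6

The maximum utility within 25 kg is 894.
water filter + stove + rain jacket + rope + first-aid kit + solar charger hits 894 at 25 kg.
Any selection reaching 894 contains exactly 6 items.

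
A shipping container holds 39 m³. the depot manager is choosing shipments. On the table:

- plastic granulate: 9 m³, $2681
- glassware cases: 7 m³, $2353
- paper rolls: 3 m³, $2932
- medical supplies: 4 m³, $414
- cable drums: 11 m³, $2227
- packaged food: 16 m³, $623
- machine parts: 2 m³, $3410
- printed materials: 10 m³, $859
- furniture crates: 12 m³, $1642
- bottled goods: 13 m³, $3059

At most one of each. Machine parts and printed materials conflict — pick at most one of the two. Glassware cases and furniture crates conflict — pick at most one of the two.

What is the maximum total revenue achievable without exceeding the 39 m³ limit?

14849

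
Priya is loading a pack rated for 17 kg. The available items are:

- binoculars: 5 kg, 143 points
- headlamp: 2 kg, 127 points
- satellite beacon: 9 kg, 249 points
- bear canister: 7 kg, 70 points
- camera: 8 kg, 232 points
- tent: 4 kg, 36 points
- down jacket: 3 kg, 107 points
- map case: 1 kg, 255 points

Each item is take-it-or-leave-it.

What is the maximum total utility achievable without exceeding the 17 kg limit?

774

Taking the top-ratio items first gives headlamp + camera + down jacket + map case for 721 (14 kg).
Replace camera and down jacket with binoculars + satellite beacon: the trade gains 53 net, giving 774 at 17 kg.
The closest alternative, binoculars + headlamp + camera + map case, reaches only 757.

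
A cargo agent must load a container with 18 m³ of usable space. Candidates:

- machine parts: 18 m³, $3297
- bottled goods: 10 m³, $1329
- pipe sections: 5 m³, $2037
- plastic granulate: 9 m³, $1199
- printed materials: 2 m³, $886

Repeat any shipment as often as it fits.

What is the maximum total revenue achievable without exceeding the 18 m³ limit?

Taking 9×printed materials: 18 m³ used, 7974 in revenue.
Nothing else within 18 m³ beats 7974.

7974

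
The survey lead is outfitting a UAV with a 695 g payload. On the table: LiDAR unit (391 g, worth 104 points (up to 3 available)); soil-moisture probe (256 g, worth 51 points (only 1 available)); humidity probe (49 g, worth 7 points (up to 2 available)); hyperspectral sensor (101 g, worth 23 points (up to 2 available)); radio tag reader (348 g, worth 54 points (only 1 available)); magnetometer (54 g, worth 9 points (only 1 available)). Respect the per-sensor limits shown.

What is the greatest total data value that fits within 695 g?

Ranking by ratio (data value/g): LiDAR unit 0.27, hyperspectral sensor 0.23, soil-moisture probe 0.20, magnetometer 0.17.
The ratio heuristic lands on LiDAR unit + 2×hyperspectral sensor + magnetometer (159) but leaves 48 g idle.
The 54 g tied up in magnetometer is better spent on 2×humidity probe — total rises to 164 (691 g).
No other feasible combination exceeds 164.

164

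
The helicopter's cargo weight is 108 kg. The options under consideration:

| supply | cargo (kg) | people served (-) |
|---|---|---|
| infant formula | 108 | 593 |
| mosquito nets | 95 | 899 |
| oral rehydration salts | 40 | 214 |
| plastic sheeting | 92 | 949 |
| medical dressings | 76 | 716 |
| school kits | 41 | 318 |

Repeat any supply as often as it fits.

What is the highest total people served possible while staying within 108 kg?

Ranking by ratio (people served/kg): plastic sheeting 10.32, mosquito nets 9.46, medical dressings 9.42, school kits 7.76.
Taking plastic sheeting: 92 kg used, 949 in people served.
Every other selection either busts 108 kg or fails to beat 949.

949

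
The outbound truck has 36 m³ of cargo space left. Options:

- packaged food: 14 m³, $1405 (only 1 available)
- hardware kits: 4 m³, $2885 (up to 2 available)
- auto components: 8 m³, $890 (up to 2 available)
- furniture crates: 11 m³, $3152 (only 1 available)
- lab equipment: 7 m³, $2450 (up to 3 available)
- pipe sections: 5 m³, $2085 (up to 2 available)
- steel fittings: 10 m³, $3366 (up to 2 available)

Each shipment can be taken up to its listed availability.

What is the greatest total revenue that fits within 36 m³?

15756

Taking the top-ratio shipments first gives 2×hardware kits + 2×lab equipment + 2×pipe sections for 14840 (32 m³).
Replace lab equipment with steel fittings: the trade gains 916 net, giving 15756 at 35 m³.
Nothing else within 36 m³ beats 15756.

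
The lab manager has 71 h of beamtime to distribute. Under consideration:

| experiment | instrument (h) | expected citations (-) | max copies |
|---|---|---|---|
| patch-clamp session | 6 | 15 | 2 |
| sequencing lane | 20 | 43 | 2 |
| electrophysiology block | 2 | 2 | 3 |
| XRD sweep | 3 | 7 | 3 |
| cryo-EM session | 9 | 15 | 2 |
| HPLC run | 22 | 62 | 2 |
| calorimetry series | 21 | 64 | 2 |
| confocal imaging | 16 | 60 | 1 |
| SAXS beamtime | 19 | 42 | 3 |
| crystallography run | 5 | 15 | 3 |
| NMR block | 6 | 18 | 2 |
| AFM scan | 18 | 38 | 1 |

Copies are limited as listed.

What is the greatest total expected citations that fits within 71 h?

Density check — confocal imaging 3.75, calorimetry series 3.05, crystallography run 3.00 are the best per h.
XRD sweep + 2×calorimetry series + confocal imaging + 2×crystallography run uses 71 of the 71 h and totals 225.
That's the maximum — no swap from here does better than 225.

225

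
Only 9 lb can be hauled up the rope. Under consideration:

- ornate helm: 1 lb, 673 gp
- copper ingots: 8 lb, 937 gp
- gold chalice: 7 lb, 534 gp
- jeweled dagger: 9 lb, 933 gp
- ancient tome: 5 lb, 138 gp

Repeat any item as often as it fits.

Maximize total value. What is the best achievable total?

6057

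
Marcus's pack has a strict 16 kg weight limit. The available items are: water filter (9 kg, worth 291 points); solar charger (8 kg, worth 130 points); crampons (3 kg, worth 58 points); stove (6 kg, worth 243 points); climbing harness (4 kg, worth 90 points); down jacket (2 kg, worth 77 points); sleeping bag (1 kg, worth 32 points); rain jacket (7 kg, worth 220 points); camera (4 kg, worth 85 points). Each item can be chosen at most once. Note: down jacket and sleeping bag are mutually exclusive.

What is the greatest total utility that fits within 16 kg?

Ranking by ratio (utility/kg): stove 40.50, down jacket 38.50, water filter 32.33, sleeping bag 32.00.
Water filter + stove + sleeping bag uses 16 of the 16 kg and totals 566.
An exhaustive check of the 512 subsets confirms 566.

566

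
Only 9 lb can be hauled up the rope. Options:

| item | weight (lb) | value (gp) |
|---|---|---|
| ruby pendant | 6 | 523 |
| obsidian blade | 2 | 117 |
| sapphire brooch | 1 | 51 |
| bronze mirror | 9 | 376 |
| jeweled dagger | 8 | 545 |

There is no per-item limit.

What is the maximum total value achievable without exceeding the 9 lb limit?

691

Ranking by ratio (value/lb): ruby pendant 87.17, jeweled dagger 68.12, obsidian blade 58.50.
Ruby pendant + obsidian blade + sapphire brooch uses 9 of the 9 lb and totals 691.
Nothing else within 9 lb beats 691.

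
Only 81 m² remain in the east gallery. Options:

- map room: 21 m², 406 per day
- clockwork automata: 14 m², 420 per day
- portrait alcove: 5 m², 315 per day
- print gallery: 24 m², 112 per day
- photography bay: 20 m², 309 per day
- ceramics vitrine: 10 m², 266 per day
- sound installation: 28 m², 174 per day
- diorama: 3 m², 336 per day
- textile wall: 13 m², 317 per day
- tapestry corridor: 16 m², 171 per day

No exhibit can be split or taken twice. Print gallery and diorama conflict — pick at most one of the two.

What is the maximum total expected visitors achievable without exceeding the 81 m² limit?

2134

By expected visitors per m²: diorama 112.00, portrait alcove 63.00, clockwork automata 30.00, ceramics vitrine 26.60 lead.
Greedy by ratio would take map room + clockwork automata + portrait alcove + ceramics vitrine + diorama + textile wall: 66 m² used, total 2060.
Replace map room with photography bay + tapestry corridor: the trade gains 74 net, giving 2134 at 81 m².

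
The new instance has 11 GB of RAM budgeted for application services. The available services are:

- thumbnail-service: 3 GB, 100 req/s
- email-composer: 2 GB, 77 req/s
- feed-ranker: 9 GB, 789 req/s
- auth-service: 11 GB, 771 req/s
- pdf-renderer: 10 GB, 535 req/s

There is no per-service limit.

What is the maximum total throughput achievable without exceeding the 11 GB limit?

Ranking by ratio (throughput/GB): feed-ranker 87.67, auth-service 70.09, pdf-renderer 53.50.
Best packing: email-composer + feed-ranker — 11 GB, 866 total.

866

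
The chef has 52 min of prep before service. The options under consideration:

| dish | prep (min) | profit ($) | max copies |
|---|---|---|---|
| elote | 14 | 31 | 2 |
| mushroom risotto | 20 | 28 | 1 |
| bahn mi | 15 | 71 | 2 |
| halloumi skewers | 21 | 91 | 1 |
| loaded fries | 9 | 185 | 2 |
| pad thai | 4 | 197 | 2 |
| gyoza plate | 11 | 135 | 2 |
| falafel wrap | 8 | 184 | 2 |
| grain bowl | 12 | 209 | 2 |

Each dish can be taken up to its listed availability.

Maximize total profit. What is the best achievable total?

1182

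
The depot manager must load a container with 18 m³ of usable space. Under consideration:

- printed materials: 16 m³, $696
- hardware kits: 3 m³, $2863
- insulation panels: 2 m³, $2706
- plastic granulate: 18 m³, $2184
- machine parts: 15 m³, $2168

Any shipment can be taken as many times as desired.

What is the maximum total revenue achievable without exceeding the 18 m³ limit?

24354

Best packing: 9×insulation panels — 18 m³, 24354 total.
Nothing else within 18 m³ beats 24354.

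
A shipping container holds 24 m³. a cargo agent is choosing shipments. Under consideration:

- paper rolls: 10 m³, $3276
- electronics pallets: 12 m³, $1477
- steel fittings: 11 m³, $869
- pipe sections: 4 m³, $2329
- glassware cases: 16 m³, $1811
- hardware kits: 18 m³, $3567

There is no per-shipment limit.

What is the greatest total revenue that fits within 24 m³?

Density check — pipe sections 582.25, paper rolls 327.60, hardware kits 198.17, electronics pallets 123.08 are the best per m³.
The ratio ordering already packs tightly: 6×pipe sections, 24 m³, 13974.
Every other selection either busts 24 m³ or fails to beat 13974.

13974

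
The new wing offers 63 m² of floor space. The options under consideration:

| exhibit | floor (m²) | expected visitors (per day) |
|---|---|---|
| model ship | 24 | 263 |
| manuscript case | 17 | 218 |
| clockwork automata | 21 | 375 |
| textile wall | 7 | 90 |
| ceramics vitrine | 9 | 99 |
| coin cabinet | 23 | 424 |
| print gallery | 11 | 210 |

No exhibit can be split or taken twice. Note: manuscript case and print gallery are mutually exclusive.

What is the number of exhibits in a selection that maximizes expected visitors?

4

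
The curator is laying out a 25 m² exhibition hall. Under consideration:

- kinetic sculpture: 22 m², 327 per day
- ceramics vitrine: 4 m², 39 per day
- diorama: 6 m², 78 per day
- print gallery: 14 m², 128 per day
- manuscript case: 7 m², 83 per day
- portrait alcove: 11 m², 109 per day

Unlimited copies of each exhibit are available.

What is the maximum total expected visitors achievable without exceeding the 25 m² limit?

Ranking by ratio (expected visitors/m²): kinetic sculpture 14.86, diorama 13.00, manuscript case 11.86.
Taking kinetic sculpture: 22 m² used, 327 in expected visitors.
No other feasible combination exceeds 327.

327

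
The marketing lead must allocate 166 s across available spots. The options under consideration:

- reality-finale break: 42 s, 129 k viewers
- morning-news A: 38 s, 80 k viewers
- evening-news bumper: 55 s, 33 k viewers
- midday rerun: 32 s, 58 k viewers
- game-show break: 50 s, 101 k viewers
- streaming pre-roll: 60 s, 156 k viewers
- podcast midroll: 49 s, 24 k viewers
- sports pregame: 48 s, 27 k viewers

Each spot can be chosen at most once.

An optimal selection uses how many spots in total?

3

The maximum expected reach within 166 s is 386.
reality-finale break + game-show break + streaming pre-roll hits 386 at 152 s.
All optima have 3 spots.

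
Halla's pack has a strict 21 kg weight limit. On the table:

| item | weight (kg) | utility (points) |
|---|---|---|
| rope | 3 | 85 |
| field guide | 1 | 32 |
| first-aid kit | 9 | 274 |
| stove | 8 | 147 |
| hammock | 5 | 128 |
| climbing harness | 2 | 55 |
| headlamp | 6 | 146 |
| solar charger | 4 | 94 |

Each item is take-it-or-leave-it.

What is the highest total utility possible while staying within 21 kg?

Ranking by ratio (utility/kg): field guide 32.00, first-aid kit 30.44, rope 28.33, climbing harness 27.50.
A density-first pass picks rope + field guide + first-aid kit + hammock + climbing harness — 574 at 20 kg.
Dropping hammock frees 5 kg; slotting in headlamp (6 kg) lifts the total to 592 at 21 kg.
No other feasible combination exceeds 592.

592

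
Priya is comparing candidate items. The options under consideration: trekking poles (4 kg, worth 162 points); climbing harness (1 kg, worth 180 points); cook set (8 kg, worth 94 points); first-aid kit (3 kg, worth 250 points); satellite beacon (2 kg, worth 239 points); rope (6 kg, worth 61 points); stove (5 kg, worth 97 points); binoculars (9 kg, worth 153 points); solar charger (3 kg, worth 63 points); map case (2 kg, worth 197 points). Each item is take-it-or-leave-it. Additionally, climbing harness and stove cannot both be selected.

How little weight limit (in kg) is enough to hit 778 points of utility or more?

Need the lightest bundle worth ≥ 778.
climbing harness + first-aid kit + satellite beacon + map case: 866 utility at 8 kg.
Below 8 kg the best achievable stays under 778.

8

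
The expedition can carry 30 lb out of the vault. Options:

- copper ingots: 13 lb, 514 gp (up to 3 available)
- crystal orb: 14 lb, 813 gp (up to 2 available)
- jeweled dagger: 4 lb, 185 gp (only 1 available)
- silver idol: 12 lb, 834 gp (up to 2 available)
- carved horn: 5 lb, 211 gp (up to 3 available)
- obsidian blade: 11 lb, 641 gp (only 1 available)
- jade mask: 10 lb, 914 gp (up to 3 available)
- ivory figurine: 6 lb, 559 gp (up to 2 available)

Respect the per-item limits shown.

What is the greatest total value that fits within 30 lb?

2742

Filling by ratio: jeweled dagger + jade mask + 2×ivory figurine for 2217, with 4 lb left unused.
Replace jeweled dagger and 2×ivory figurine with 2×jade mask: the trade gains 525 net, giving 2742 at 30 lb.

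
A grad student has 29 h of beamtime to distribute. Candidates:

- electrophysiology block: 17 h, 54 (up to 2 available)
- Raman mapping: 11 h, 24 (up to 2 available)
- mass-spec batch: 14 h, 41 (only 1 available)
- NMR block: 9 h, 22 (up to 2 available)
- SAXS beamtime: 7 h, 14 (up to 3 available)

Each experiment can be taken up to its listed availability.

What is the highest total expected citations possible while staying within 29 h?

78

Filling by ratio: electrophysiology block + NMR block for 76, with 3 h left unused.
The 9 h tied up in NMR block is better spent on Raman mapping — total rises to 78 (28 h).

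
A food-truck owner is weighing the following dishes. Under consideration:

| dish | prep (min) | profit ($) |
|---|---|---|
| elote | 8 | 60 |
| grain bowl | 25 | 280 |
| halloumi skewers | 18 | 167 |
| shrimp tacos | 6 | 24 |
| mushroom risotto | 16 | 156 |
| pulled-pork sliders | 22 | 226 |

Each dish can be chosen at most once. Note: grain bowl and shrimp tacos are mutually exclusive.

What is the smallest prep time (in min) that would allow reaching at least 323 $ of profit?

33

Look for the lowest-prep combination reaching 323.
Taking elote + grain bowl gives 340 (≥ 323) for 33 min.
Any bundle with less than 33 min falls short of 323.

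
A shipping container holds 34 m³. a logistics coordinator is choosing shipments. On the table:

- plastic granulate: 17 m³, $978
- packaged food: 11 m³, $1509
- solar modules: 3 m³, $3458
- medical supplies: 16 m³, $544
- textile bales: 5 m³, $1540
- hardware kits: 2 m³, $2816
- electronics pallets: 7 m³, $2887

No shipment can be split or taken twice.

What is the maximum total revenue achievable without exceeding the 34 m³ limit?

Ranking by ratio (revenue/m³): hardware kits 1408.00, solar modules 1152.67, electronics pallets 412.43, textile bales 308.00.
Best packing: packaged food + solar modules + textile bales + hardware kits + electronics pallets — 28 m³, 12210 total.

12210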